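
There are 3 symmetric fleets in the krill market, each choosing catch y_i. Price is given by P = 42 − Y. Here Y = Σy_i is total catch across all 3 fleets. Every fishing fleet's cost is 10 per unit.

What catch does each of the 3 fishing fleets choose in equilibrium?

8

A representative fishing fleet's profit is π_i = y_i(42 − Y) − 10y_i, with Y = y_i + Σ_{j≠i} y_j.
First-order condition: 32 − 2y_i − Σ_{j≠i} y_j = 0.
In a symmetric equilibrium every fishing fleet chooses the same y, so Σ_{j≠i} y_j = 2y. The condition becomes 32 − 4y = 0, giving y = 32/4 = 8.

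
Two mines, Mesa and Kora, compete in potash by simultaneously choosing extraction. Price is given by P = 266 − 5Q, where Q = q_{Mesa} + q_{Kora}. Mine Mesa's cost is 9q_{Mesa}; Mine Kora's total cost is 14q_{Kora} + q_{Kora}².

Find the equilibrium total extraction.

32.2

Mine Mesa's profit: π = q_{Mesa}(266 − 5(q_{Mesa} + q_{Kora})) − 9q_{Mesa}.
∂π/∂q_{Mesa} = 257 − 10q_{Mesa} − 5q_{Kora} = 0, so q_{Mesa} = 25.7 − 0.5q_{Kora}.
For Kora: ∂π/∂q_{Kora} = 252 − 12q_{Kora} − 5q_{Mesa} = 0 ⇒ q_{Kora} = 21 − (5/12)q_{Mesa}.
Solving the two reaction functions simultaneously: (1 − (−0.5)(−5/12))q_{Mesa} = 25.7 − 0.5·21, so (19/24)q_{Mesa} = 15.2 and q_{Mesa} = 19.2.
Then q_{Kora} = 21 − (5/12)·19.2 = 13.
Total extraction: 19.2 + 13 = 32.2.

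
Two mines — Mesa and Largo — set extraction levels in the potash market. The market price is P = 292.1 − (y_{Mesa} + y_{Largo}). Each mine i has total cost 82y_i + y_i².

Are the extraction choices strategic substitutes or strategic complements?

Mine Mesa's profit: π = y_{Mesa}(292.1 − (y_{Mesa} + y_{Largo})) − 82y_{Mesa} − y_{Mesa}².
∂π/∂y_{Mesa} = 210.1 − 4y_{Mesa} − y_{Largo} = 0, so y_{Mesa} = 52.525 − 0.25y_{Largo}.
The best-response slope dy_{Mesa}/dy_{Largo} = −0.25 < 0: the reaction function is downward-sloping, so the choices are strategic substitutes.

strategic substitutes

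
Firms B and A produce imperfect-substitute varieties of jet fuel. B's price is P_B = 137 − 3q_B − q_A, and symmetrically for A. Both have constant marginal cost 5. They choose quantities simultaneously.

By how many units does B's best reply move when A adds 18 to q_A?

Firm B's profit: π = q_B(137 − 3q_B − q_A) − 5q_B.
∂π/∂q_B = 132 − 6q_B − q_A = 0 ⇒ q_B = 22 − (1/6)q_A.
The reaction-function slope is −1/6, so an 18-unit rise in q_A moves q_B by −1/6 × 18 = −3. B's best response falls — the actions are strategic substitutes.

-3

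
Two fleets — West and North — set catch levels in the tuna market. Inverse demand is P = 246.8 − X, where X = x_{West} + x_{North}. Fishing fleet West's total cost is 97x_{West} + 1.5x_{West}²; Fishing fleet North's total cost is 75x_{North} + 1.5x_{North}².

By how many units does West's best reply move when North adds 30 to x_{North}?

-6

Fishing fleet West's profit: π = x_{West}(246.8 − (x_{West} + x_{North})) − 97x_{West} − 1.5x_{West}².
∂π/∂x_{West} = 149.8 − 5x_{West} − x_{North} = 0, so x_{West} = 29.96 − 0.2x_{North}.
The reaction-function slope is −0.2, so a 30-unit rise in x_{North} moves x_{West} by −0.2 × 30 = −6. West's best response falls — the actions are strategic substitutes.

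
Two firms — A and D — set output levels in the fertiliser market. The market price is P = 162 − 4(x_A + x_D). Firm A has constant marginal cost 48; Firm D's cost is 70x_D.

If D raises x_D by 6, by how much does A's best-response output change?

-3

Firm A's profit: π = x_A(162 − 4(x_A + x_D)) − 48x_A.
∂π/∂x_A = 114 − 8x_A − 4x_D = 0, so x_A = 14.25 − 0.5x_D.
The reaction-function slope is −0.5, so a 6-unit rise in x_D moves x_A by −0.5 × 6 = −3. A's best response falls — the actions are strategic substitutes.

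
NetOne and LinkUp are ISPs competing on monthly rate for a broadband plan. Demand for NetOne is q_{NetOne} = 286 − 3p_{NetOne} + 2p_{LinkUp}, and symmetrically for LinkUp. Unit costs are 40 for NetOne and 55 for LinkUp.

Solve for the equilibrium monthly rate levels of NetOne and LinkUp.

NetOne's profit: π = (p_{NetOne} − 40)(286 − 3p_{NetOne} + 2p_{LinkUp}).
∂π/∂p_{NetOne} = 406 − 6p_{NetOne} + 2p_{LinkUp} = 0 ⇒ p_{NetOne} = 203/3 + (1/3)p_{LinkUp}.
Similarly p_{LinkUp} = 451/6 + (1/3)p_{NetOne}.
Plugging p_{LinkUp} into NetOne's best response: p_{NetOne} = 203/3 + (1/3)(451/6 + (1/3)p_{NetOne}) ⇒ (8/9)p_{NetOne} = 1669/18, so p_{NetOne} = 104.3125.
Then p_{LinkUp} = 451/6 + (1/3)·104.3125 = 109.9375.

104.3125, 109.9375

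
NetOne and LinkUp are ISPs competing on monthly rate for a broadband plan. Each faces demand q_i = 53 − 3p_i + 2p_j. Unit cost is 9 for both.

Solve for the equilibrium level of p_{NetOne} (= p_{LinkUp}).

NetOne's profit: π = (p_{NetOne} − 9)(53 − 3p_{NetOne} + 2p_{LinkUp}).
∂π/∂p_{NetOne} = 80 − 6p_{NetOne} + 2p_{LinkUp} = 0 ⇒ p_{NetOne} = 40/3 + (1/3)p_{LinkUp}.
The game is symmetric, so in equilibrium p_{LinkUp} = p_{NetOne}: the reaction function gives (2/3)p_{NetOne} = 40/3, hence p_{NetOne} = 20.

20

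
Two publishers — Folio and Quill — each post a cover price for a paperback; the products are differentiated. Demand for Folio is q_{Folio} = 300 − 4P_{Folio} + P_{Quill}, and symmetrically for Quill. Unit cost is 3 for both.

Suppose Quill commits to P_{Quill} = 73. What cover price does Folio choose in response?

48.125

Folio's profit: π = (P_{Folio} − 3)(300 − 4P_{Folio} + P_{Quill}).
∂π/∂P_{Folio} = 312 − 8P_{Folio} + P_{Quill} = 0 ⇒ P_{Folio} = 39 + 0.125P_{Quill}.
At P_{Quill} = 73: P_{Folio} = 39 + 0.125·73 = 48.125.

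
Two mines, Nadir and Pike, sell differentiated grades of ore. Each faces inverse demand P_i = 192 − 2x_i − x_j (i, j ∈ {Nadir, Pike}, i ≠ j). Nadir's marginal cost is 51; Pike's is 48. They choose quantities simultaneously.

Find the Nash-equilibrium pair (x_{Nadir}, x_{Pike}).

Mine Nadir's profit: π = x_{Nadir}(192 − 2x_{Nadir} − x_{Pike}) − 51x_{Nadir}.
∂π/∂x_{Nadir} = 141 − 4x_{Nadir} − x_{Pike} = 0 ⇒ x_{Nadir} = 35.25 − 0.25x_{Pike}.
Similarly x_{Pike} = 36 − 0.25x_{Nadir}.
Substituting the second reaction function into the first: x_{Nadir} = 35.25 − 0.25(36 − 0.25x_{Nadir}), which gives 0.9375x_{Nadir} = 26.25 ⇒ x_{Nadir} = 28.
Then x_{Pike} = 36 − 0.25·28 = 29.

28, 29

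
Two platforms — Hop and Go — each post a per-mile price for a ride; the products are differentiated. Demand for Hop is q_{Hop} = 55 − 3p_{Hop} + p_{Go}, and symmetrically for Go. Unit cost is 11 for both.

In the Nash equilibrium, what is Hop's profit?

130.68

Hop's profit: π = (p_{Hop} − 11)(55 − 3p_{Hop} + p_{Go}).
∂π/∂p_{Hop} = 88 − 6p_{Hop} + p_{Go} = 0 ⇒ p_{Hop} = 44/3 + (1/6)p_{Go}.
The game is symmetric, so in equilibrium p_{Go} = p_{Hop}: the reaction function gives (5/6)p_{Hop} = 44/3, hence p_{Hop} = 17.6.
q_{Hop} = 55 − 3·17.6 + 17.6 = 19.8.
Profit = (17.6 − 11)·19.8 = 130.68.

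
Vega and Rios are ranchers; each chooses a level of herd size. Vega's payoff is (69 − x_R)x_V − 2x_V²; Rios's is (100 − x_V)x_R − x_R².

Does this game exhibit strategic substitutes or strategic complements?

Expanding Vega's payoff: 69x_V − x_Rx_V − 2x_V².
∂π/∂x_V = 69 − x_R − 4x_V = 0, so x_V = 17.25 − 0.25x_R.
The best-response slope dx_V/dx_R = −0.25 < 0: the reaction function is downward-sloping, so the choices are strategic substitutes.

strategic substitutes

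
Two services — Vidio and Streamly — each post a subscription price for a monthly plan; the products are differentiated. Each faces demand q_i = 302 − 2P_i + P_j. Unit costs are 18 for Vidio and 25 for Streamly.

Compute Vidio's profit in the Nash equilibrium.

Vidio's profit: π = (P_{Vidio} − 18)(302 − 2P_{Vidio} + P_{Streamly}).
∂π/∂P_{Vidio} = 338 − 4P_{Vidio} + P_{Streamly} = 0 ⇒ P_{Vidio} = 84.5 + 0.25P_{Streamly}.
Similarly P_{Streamly} = 88 + 0.25P_{Vidio}.
Substituting the second reaction function into the first: P_{Vidio} = 84.5 + 0.25(88 + 0.25P_{Vidio}), which gives 0.9375P_{Vidio} = 106.5 ⇒ P_{Vidio} = 113.6.
Then P_{Streamly} = 88 + 0.25·113.6 = 116.4.
q_{Vidio} = 302 − 2·113.6 + 116.4 = 191.2.
Profit = (113.6 − 18)·191.2 = 18278.72.

18278.72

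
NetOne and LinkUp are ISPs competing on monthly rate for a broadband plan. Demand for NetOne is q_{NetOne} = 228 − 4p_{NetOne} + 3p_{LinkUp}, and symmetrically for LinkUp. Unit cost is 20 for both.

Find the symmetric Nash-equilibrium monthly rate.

61.6

NetOne's profit: π = (p_{NetOne} − 20)(228 − 4p_{NetOne} + 3p_{LinkUp}).
∂π/∂p_{NetOne} = 308 − 8p_{NetOne} + 3p_{LinkUp} = 0 ⇒ p_{NetOne} = 38.5 + 0.375p_{LinkUp}.
By symmetry p_{LinkUp} = p_{NetOne}; substituting into the reaction function, 0.625p_{NetOne} = 38.5 and p_{NetOne} = 61.6.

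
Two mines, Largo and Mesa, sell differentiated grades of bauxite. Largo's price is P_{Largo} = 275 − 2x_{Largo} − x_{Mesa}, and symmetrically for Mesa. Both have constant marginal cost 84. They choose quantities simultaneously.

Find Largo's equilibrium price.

Mine Largo's profit: π = x_{Largo}(275 − 2x_{Largo} − x_{Mesa}) − 84x_{Largo}.
∂π/∂x_{Largo} = 191 − 4x_{Largo} − x_{Mesa} = 0 ⇒ x_{Largo} = 47.75 − 0.25x_{Mesa}.
The game is symmetric, so in equilibrium x_{Mesa} = x_{Largo}: the reaction function gives 1.25x_{Largo} = 47.75, hence x_{Largo} = 38.2.
P_{Largo} = 275 − 2·38.2 − 38.2 = 160.4.

160.4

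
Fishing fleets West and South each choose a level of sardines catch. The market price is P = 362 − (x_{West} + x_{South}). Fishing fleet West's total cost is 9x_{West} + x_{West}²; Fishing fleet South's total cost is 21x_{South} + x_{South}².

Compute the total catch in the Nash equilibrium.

Fishing fleet West's profit: π = x_{West}(362 − (x_{West} + x_{South})) − 9x_{West} − x_{West}².
∂π/∂x_{West} = 353 − 4x_{West} − x_{South} = 0, so x_{West} = 88.25 − 0.25x_{South}.
By the same steps for South: x_{South} = 85.25 − 0.25x_{West}.
Plugging x_{South} into West's best response: x_{West} = 88.25 − 0.25(85.25 − 0.25x_{West}) ⇒ 0.9375x_{West} = 66.9375, so x_{West} = 71.4.
Then x_{South} = 85.25 − 0.25·71.4 = 67.4.
Total catch: 71.4 + 67.4 = 138.8.

138.8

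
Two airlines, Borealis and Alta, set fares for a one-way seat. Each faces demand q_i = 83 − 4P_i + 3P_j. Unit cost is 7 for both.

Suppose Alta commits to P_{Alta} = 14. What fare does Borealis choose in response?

19.125

Borealis's profit: π = (P_{Borealis} − 7)(83 − 4P_{Borealis} + 3P_{Alta}).
∂π/∂P_{Borealis} = 111 − 8P_{Borealis} + 3P_{Alta} = 0 ⇒ P_{Borealis} = 13.875 + 0.375P_{Alta}.
At P_{Alta} = 14: P_{Borealis} = 13.875 + 0.375·14 = 19.125.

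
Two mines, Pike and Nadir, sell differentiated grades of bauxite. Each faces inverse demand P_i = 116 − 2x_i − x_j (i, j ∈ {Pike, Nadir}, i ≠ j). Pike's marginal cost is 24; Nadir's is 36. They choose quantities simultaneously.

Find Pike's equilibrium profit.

Mine Pike's profit: π = x_{Pike}(116 − 2x_{Pike} − x_{Nadir}) − 24x_{Pike}.
∂π/∂x_{Pike} = 92 − 4x_{Pike} − x_{Nadir} = 0 ⇒ x_{Pike} = 23 − 0.25x_{Nadir}.
Similarly x_{Nadir} = 20 − 0.25x_{Pike}.
Solving the two reaction functions simultaneously: (1 − (−0.25)(−0.25))x_{Pike} = 23 − 0.25·20, so 0.9375x_{Pike} = 18 and x_{Pike} = 19.2.
Then x_{Nadir} = 20 − 0.25·19.2 = 15.2.
P_{Pike} = 116 − 2·19.2 − 15.2 = 62.4.
Profit = (62.4 − 24)·19.2 = 737.28.

737.28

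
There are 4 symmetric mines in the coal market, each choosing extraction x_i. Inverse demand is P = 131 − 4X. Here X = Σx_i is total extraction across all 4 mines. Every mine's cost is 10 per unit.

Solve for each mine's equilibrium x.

A representative mine's profit is π_i = x_i(131 − 4X) − 10x_i, with X = x_i + Σ_{j≠i} x_j.
First-order condition: 121 − 8x_i − 4Σ_{j≠i} x_j = 0.
Imposing symmetry (x_j = x for all j) turns Σ_{j≠i} x_j into 3x, so 121 = 20x and x = 6.05.

6.05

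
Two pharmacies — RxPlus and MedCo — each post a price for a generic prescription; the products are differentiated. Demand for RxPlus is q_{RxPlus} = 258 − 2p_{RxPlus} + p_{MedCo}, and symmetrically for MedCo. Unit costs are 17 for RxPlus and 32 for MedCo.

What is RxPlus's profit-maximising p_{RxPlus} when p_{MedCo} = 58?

87.5

RxPlus's profit: π = (p_{RxPlus} − 17)(258 − 2p_{RxPlus} + p_{MedCo}).
∂π/∂p_{RxPlus} = 292 − 4p_{RxPlus} + p_{MedCo} = 0 ⇒ p_{RxPlus} = 73 + 0.25p_{MedCo}.
At p_{MedCo} = 58: p_{RxPlus} = 73 + 0.25·58 = 87.5.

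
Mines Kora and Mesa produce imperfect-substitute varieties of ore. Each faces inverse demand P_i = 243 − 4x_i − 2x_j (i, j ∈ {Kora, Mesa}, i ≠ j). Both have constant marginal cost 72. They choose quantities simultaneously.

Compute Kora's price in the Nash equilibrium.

Mine Kora's profit: π = x_{Kora}(243 − 4x_{Kora} − 2x_{Mesa}) − 72x_{Kora}.
∂π/∂x_{Kora} = 171 − 8x_{Kora} − 2x_{Mesa} = 0 ⇒ x_{Kora} = 21.375 − 0.25x_{Mesa}.
The game is symmetric, so in equilibrium x_{Mesa} = x_{Kora}: the reaction function gives 1.25x_{Kora} = 21.375, hence x_{Kora} = 17.1.
P_{Kora} = 243 − 4·17.1 − 2·17.1 = 140.4.

140.4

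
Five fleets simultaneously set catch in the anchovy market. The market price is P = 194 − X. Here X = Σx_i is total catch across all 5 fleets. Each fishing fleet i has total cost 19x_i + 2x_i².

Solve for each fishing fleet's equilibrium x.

17.5

A representative fishing fleet's profit is π_i = x_i(194 − X) − 19x_i − 2x_i², with X = x_i + Σ_{j≠i} x_j.
First-order condition: 175 − 6x_i − Σ_{j≠i} x_j = 0.
In a symmetric equilibrium every fishing fleet chooses the same x, so Σ_{j≠i} x_j = 4x. The condition becomes 175 − 10x = 0, giving x = 175/10 = 17.5.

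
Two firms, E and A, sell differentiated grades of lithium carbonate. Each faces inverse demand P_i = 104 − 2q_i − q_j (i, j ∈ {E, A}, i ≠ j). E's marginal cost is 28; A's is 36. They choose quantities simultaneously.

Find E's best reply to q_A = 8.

17

Firm E's profit: π = q_E(104 − 2q_E − q_A) − 28q_E.
∂π/∂q_E = 76 − 4q_E − q_A = 0 ⇒ q_E = 19 − 0.25q_A.
At q_A = 8: q_E = 19 − 0.25·8 = 17.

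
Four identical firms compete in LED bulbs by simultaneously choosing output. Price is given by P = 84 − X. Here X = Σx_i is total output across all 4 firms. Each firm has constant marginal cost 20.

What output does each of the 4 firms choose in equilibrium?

12.8

A representative firm's profit is π_i = x_i(84 − X) − 20x_i, with X = x_i + Σ_{j≠i} x_j.
First-order condition: 64 − 2x_i − Σ_{j≠i} x_j = 0.
In a symmetric equilibrium every firm chooses the same x, so Σ_{j≠i} x_j = 3x. The condition becomes 64 − 5x = 0, giving x = 64/5 = 12.8.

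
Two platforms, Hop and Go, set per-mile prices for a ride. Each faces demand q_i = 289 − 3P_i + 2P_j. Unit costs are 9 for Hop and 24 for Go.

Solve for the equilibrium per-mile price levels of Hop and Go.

Hop's profit: π = (P_{Hop} − 9)(289 − 3P_{Hop} + 2P_{Go}).
∂π/∂P_{Hop} = 316 − 6P_{Hop} + 2P_{Go} = 0 ⇒ P_{Hop} = 158/3 + (1/3)P_{Go}.
Similarly P_{Go} = 361/6 + (1/3)P_{Hop}.
Solving the two reaction functions simultaneously: (1 − (1/3)(1/3))P_{Hop} = 158/3 + (1/3)·(361/6), so (8/9)P_{Hop} = 1309/18 and P_{Hop} = 81.8125.
Then P_{Go} = 361/6 + (1/3)·81.8125 = 87.4375.

81.8125, 87.4375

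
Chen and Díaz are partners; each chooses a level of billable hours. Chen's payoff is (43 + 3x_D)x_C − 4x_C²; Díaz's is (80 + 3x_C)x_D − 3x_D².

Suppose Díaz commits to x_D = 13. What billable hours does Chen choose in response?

Expanding Chen's payoff: 43x_C + 3x_Dx_C − 4x_C².
∂π/∂x_C = 43 + 3x_D − 8x_C = 0, so x_C = 5.375 + 0.375x_D.
At x_D = 13: x_C = 5.375 + 0.375·13 = 10.25.

10.25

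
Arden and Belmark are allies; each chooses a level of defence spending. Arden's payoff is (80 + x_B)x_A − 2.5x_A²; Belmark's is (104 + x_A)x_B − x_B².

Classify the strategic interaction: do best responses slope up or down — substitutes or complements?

Expanding Arden's payoff: 80x_A + x_Bx_A − 2.5x_A².
∂π/∂x_A = 80 + x_B − 5x_A = 0, so x_A = 16 + 0.2x_B.
The best-response slope dx_A/dx_B = 0.2 > 0: the reaction function is upward-sloping, so the choices are strategic complements.

strategic complements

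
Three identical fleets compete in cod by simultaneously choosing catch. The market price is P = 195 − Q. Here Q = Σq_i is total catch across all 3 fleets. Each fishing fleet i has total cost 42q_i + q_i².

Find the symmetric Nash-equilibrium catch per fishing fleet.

25.5

A representative fishing fleet's profit is π_i = q_i(195 − Q) − 42q_i − q_i², with Q = q_i + Σ_{j≠i} q_j.
First-order condition: 153 − 4q_i − Σ_{j≠i} q_j = 0.
In a symmetric equilibrium every fishing fleet chooses the same q, so Σ_{j≠i} q_j = 2q. The condition becomes 153 − 6q = 0, giving q = 153/6 = 25.5.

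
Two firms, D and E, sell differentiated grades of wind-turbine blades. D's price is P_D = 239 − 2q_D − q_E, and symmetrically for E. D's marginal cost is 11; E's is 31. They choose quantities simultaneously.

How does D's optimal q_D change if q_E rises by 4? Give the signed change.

-1

Firm D's profit: π = q_D(239 − 2q_D − q_E) − 11q_D.
∂π/∂q_D = 228 − 4q_D − q_E = 0 ⇒ q_D = 57 − 0.25q_E.
The reaction-function slope is −0.25, so a 4-unit rise in q_E moves q_D by −0.25 × 4 = −1. D's best response falls — the actions are strategic substitutes.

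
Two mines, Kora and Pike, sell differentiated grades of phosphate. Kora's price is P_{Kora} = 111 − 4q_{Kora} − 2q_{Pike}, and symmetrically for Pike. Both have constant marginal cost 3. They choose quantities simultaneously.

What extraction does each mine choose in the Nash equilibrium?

Mine Kora's profit: π = q_{Kora}(111 − 4q_{Kora} − 2q_{Pike}) − 3q_{Kora}.
∂π/∂q_{Kora} = 108 − 8q_{Kora} − 2q_{Pike} = 0 ⇒ q_{Kora} = 13.5 − 0.25q_{Pike}.
Setting q_{Kora} = q_{Pike} in the reaction function: q_{Kora} = 13.5 − 0.25q_{Kora}, so q_{Kora} = 13.5 / 1.25 = 10.8.

10.8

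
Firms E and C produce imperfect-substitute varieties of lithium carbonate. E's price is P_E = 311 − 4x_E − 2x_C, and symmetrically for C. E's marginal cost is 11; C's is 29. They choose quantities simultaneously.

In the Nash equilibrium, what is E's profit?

Firm E's profit: π = x_E(311 − 4x_E − 2x_C) − 11x_E.
∂π/∂x_E = 300 − 8x_E − 2x_C = 0 ⇒ x_E = 37.5 − 0.25x_C.
Similarly x_C = 35.25 − 0.25x_E.
Substituting the second reaction function into the first: x_E = 37.5 − 0.25(35.25 − 0.25x_E), which gives 0.9375x_E = 28.6875 ⇒ x_E = 30.6.
Then x_C = 35.25 − 0.25·30.6 = 27.6.
P_E = 311 − 4·30.6 − 2·27.6 = 133.4.
Profit = (133.4 − 11)·30.6 = 3745.44.

3745.44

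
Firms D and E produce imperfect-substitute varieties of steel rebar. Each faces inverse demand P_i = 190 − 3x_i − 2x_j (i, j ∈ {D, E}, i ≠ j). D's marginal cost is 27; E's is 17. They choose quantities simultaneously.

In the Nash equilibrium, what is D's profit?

1170.1875

Firm D's profit: π = x_D(190 − 3x_D − 2x_E) − 27x_D.
∂π/∂x_D = 163 − 6x_D − 2x_E = 0 ⇒ x_D = 163/6 − (1/3)x_E.
Similarly x_E = 173/6 − (1/3)x_D.
Substituting the second reaction function into the first: x_D = 163/6 − (1/3)(173/6 − (1/3)x_D), which gives (8/9)x_D = 158/9 ⇒ x_D = 19.75.
Then x_E = 173/6 − (1/3)·19.75 = 22.25.
P_D = 190 − 3·19.75 − 2·22.25 = 86.25.
Profit = (86.25 − 27)·19.75 = 1170.1875.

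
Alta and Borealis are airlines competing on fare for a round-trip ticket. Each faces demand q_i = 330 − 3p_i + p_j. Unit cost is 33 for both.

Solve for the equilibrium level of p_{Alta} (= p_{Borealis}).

85.8

Alta's profit: π = (p_{Alta} − 33)(330 − 3p_{Alta} + p_{Borealis}).
∂π/∂p_{Alta} = 429 − 6p_{Alta} + p_{Borealis} = 0 ⇒ p_{Alta} = 71.5 + (1/6)p_{Borealis}.
The game is symmetric, so in equilibrium p_{Borealis} = p_{Alta}: the reaction function gives (5/6)p_{Alta} = 71.5, hence p_{Alta} = 85.8.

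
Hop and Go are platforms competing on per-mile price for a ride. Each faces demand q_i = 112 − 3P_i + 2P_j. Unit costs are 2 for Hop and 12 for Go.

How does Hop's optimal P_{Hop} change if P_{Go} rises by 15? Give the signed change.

5

Hop's profit: π = (P_{Hop} − 2)(112 − 3P_{Hop} + 2P_{Go}).
∂π/∂P_{Hop} = 118 − 6P_{Hop} + 2P_{Go} = 0 ⇒ P_{Hop} = 59/3 + (1/3)P_{Go}.
The reaction-function slope is 1/3, so a 15-unit rise in P_{Go} moves P_{Hop} by 1/3 × 15 = 5. Hop's best response rises — the actions are strategic complements.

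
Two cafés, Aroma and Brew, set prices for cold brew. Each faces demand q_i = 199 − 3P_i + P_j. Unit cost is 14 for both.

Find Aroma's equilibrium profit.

3508.92

Aroma's profit: π = (P_{Aroma} − 14)(199 − 3P_{Aroma} + P_{Brew}).
∂π/∂P_{Aroma} = 241 − 6P_{Aroma} + P_{Brew} = 0 ⇒ P_{Aroma} = 241/6 + (1/6)P_{Brew}.
The game is symmetric, so in equilibrium P_{Brew} = P_{Aroma}: the reaction function gives (5/6)P_{Aroma} = 241/6, hence P_{Aroma} = 48.2.
q_{Aroma} = 199 − 3·48.2 + 48.2 = 102.6.
Profit = (48.2 − 14)·102.6 = 3508.92.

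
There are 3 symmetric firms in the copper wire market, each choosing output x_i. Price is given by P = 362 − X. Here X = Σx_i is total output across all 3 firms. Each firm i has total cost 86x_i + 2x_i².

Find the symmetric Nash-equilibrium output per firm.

A representative firm's profit is π_i = x_i(362 − X) − 86x_i − 2x_i², with X = x_i + Σ_{j≠i} x_j.
First-order condition: 276 − 6x_i − Σ_{j≠i} x_j = 0.
With identical firms, set every x_j = x: then 276 − 6x − 2x = 0, i.e. x = 276/8 = 34.5.

34.5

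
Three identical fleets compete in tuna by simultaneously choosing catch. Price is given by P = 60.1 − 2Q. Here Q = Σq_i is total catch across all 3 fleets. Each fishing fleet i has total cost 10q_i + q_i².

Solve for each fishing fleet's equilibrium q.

5.01

A representative fishing fleet's profit is π_i = q_i(60.1 − 2Q) − 10q_i − q_i², with Q = q_i + Σ_{j≠i} q_j.
First-order condition: 50.1 − 6q_i − 2Σ_{j≠i} q_j = 0.
Imposing symmetry (q_j = q for all j) turns Σ_{j≠i} q_j into 2q, so 50.1 = 10q and q = 5.01.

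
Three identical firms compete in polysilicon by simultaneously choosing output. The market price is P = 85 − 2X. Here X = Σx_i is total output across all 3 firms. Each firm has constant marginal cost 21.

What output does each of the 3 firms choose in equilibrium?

A representative firm's profit is π_i = x_i(85 − 2X) − 21x_i, with X = x_i + Σ_{j≠i} x_j.
First-order condition: 64 − 4x_i − 2Σ_{j≠i} x_j = 0.
With identical firms, set every x_j = x: then 64 − 4x − 4x = 0, i.e. x = 64/8 = 8.

8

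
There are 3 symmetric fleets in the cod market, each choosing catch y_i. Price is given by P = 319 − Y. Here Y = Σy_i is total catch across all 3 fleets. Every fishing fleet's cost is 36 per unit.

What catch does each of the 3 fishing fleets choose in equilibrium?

70.75

A representative fishing fleet's profit is π_i = y_i(319 − Y) − 36y_i, with Y = y_i + Σ_{j≠i} y_j.
First-order condition: 283 − 2y_i − Σ_{j≠i} y_j = 0.
Imposing symmetry (y_j = y for all j) turns Σ_{j≠i} y_j into 2y, so 283 = 4y and y = 70.75.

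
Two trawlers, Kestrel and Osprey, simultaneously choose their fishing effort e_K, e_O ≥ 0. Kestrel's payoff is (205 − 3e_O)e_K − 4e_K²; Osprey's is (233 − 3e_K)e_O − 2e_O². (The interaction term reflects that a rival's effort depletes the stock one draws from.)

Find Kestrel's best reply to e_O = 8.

22.625

Expanding Kestrel's payoff: 205e_K − 3e_Oe_K − 4e_K².
∂π/∂e_K = 205 − 3e_O − 8e_K = 0, so e_K = 25.625 − 0.375e_O.
At e_O = 8: e_K = 25.625 − 0.375·8 = 22.625.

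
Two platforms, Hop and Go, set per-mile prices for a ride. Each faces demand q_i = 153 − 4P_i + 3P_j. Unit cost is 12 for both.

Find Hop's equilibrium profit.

Hop's profit: π = (P_{Hop} − 12)(153 − 4P_{Hop} + 3P_{Go}).
∂π/∂P_{Hop} = 201 − 8P_{Hop} + 3P_{Go} = 0 ⇒ P_{Hop} = 25.125 + 0.375P_{Go}.
Setting P_{Hop} = P_{Go} in the reaction function: P_{Hop} = 25.125 + 0.375P_{Hop}, so P_{Hop} = 25.125 / 0.625 = 40.2.
q_{Hop} = 153 − 4·40.2 + 3·40.2 = 112.8.
Profit = (40.2 − 12)·112.8 = 3180.96.

3180.96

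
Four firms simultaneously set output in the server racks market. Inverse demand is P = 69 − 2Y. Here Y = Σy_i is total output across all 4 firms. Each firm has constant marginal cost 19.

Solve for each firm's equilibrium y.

A representative firm's profit is π_i = y_i(69 − 2Y) − 19y_i, with Y = y_i + Σ_{j≠i} y_j.
First-order condition: 50 − 4y_i − 2Σ_{j≠i} y_j = 0.
With identical firms, set every y_j = y: then 50 − 4y − 6y = 0, i.e. y = 50/10 = 5.

5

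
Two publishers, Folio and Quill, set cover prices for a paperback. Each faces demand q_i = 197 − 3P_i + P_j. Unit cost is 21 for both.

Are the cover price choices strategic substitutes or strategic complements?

Folio's profit: π = (P_{Folio} − 21)(197 − 3P_{Folio} + P_{Quill}).
∂π/∂P_{Folio} = 260 − 6P_{Folio} + P_{Quill} = 0 ⇒ P_{Folio} = 130/3 + (1/6)P_{Quill}.
The best-response slope dP_{Folio}/dP_{Quill} = 1/6 > 0: the reaction function is upward-sloping, so the choices are strategic complements.

strategic complements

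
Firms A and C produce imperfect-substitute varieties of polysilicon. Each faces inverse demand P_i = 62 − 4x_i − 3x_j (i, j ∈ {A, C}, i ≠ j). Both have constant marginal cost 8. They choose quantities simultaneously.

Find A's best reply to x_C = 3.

Firm A's profit: π = x_A(62 − 4x_A − 3x_C) − 8x_A.
∂π/∂x_A = 54 − 8x_A − 3x_C = 0 ⇒ x_A = 6.75 − 0.375x_C.
At x_C = 3: x_A = 6.75 − 0.375·3 = 5.625.

5.625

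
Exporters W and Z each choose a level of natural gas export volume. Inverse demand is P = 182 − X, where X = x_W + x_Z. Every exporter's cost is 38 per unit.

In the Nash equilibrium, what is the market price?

86

Exporter W's profit: π = x_W(182 − (x_W + x_Z)) − 38x_W.
∂π/∂x_W = 144 − 2x_W − x_Z = 0, so x_W = 72 − 0.5x_Z.
By symmetry x_Z = x_W; substituting into the reaction function, 1.5x_W = 72 and x_W = 48.
Equilibrium price: P = 182 − 96 = 86.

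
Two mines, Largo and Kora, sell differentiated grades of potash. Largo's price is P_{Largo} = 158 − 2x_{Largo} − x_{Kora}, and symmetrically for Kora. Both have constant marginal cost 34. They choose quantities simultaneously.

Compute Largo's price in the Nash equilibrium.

83.6

Mine Largo's profit: π = x_{Largo}(158 − 2x_{Largo} − x_{Kora}) − 34x_{Largo}.
∂π/∂x_{Largo} = 124 − 4x_{Largo} − x_{Kora} = 0 ⇒ x_{Largo} = 31 − 0.25x_{Kora}.
Setting x_{Largo} = x_{Kora} in the reaction function: x_{Largo} = 31 − 0.25x_{Largo}, so x_{Largo} = 31 / 1.25 = 24.8.
P_{Largo} = 158 − 2·24.8 − 24.8 = 83.6.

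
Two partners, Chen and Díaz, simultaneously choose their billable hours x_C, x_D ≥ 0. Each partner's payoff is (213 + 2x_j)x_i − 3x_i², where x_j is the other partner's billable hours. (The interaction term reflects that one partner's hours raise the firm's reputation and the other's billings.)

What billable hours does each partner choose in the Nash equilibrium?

53.25

Chen's payoff is (213 + 2x_D)x_C − 3x_C².
∂π/∂x_C = 213 + 2x_D − 6x_C = 0, so x_C = 35.5 + (1/3)x_D.
Setting x_C = x_D in the reaction function: x_C = 35.5 + (1/3)x_C, so x_C = 35.5 / (2/3) = 53.25.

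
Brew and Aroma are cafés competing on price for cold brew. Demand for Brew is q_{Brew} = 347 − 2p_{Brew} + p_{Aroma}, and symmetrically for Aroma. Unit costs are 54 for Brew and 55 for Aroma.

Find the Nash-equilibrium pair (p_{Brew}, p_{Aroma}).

Brew's profit: π = (p_{Brew} − 54)(347 − 2p_{Brew} + p_{Aroma}).
∂π/∂p_{Brew} = 455 − 4p_{Brew} + p_{Aroma} = 0 ⇒ p_{Brew} = 113.75 + 0.25p_{Aroma}.
Similarly p_{Aroma} = 114.25 + 0.25p_{Brew}.
Solving the two reaction functions simultaneously: (1 − (0.25)(0.25))p_{Brew} = 113.75 + 0.25·114.25, so 0.9375p_{Brew} = 142.3125 and p_{Brew} = 151.8.
Then p_{Aroma} = 114.25 + 0.25·151.8 = 152.2.

151.8, 152.2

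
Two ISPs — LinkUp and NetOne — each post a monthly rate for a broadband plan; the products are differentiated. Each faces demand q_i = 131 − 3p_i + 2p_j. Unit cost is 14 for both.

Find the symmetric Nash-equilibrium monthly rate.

LinkUp's profit: π = (p_{LinkUp} − 14)(131 − 3p_{LinkUp} + 2p_{NetOne}).
∂π/∂p_{LinkUp} = 173 − 6p_{LinkUp} + 2p_{NetOne} = 0 ⇒ p_{LinkUp} = 173/6 + (1/3)p_{NetOne}.
By symmetry p_{NetOne} = p_{LinkUp}; substituting into the reaction function, (2/3)p_{LinkUp} = 173/6 and p_{LinkUp} = 43.25.

43.25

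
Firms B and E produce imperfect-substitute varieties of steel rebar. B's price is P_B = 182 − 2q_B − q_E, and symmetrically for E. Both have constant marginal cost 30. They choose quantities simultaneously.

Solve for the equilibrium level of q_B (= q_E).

30.4

Firm B's profit: π = q_B(182 − 2q_B − q_E) − 30q_B.
∂π/∂q_B = 152 − 4q_B − q_E = 0 ⇒ q_B = 38 − 0.25q_E.
The game is symmetric, so in equilibrium q_E = q_B: the reaction function gives 1.25q_B = 38, hence q_B = 30.4.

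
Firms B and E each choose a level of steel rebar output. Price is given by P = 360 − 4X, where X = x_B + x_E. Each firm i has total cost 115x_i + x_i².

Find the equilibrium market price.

Firm B's profit: π = x_B(360 − 4(x_B + x_E)) − 115x_B − x_B².
∂π/∂x_B = 245 − 10x_B − 4x_E = 0, so x_B = 24.5 − 0.4x_E.
Setting x_B = x_E in the reaction function: x_B = 24.5 − 0.4x_B, so x_B = 24.5 / 1.4 = 17.5.
Equilibrium price: P = 360 − 4·35 = 220.

220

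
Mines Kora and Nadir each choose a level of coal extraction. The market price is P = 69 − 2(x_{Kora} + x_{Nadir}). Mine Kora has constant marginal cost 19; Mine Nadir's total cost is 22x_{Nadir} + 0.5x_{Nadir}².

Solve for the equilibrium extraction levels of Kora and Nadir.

9.75, 5.5

Mine Kora's profit: π = x_{Kora}(69 − 2(x_{Kora} + x_{Nadir})) − 19x_{Kora}.
∂π/∂x_{Kora} = 50 − 4x_{Kora} − 2x_{Nadir} = 0, so x_{Kora} = 12.5 − 0.5x_{Nadir}.
For Nadir: ∂π/∂x_{Nadir} = 47 − 5x_{Nadir} − 2x_{Kora} = 0 ⇒ x_{Nadir} = 9.4 − 0.4x_{Kora}.
Substituting the second reaction function into the first: x_{Kora} = 12.5 − 0.5(9.4 − 0.4x_{Kora}), which gives 0.8x_{Kora} = 7.8 ⇒ x_{Kora} = 9.75.
Then x_{Nadir} = 9.4 − 0.4·9.75 = 5.5.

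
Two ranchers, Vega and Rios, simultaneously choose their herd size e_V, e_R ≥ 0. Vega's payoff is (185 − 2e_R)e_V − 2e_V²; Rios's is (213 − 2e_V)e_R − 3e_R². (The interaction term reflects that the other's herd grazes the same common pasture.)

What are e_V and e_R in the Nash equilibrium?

34.2, 24.1

Expanding Vega's payoff: 185e_V − 2e_Re_V − 2e_V².
∂π/∂e_V = 185 − 2e_R − 4e_V = 0, so e_V = 46.25 − 0.5e_R.
Likewise for Rios: e_R = 35.5 − (1/3)e_V.
Substituting the second reaction function into the first: e_V = 46.25 − 0.5(35.5 − (1/3)e_V), which gives (5/6)e_V = 28.5 ⇒ e_V = 34.2.
Then e_R = 35.5 − (1/3)·34.2 = 24.1.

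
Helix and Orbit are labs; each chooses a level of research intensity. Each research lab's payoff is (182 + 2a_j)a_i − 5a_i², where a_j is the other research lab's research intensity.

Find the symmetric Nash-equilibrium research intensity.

Helix's payoff is (182 + 2a_O)a_H − 5a_H².
∂π/∂a_H = 182 + 2a_O − 10a_H = 0, so a_H = 18.2 + 0.2a_O.
The game is symmetric, so in equilibrium a_O = a_H: the reaction function gives 0.8a_H = 18.2, hence a_H = 22.75.

22.75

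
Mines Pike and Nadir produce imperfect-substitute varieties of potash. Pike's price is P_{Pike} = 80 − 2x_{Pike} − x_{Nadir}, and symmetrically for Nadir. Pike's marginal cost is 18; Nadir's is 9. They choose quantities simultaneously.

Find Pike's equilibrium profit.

278.48

Mine Pike's profit: π = x_{Pike}(80 − 2x_{Pike} − x_{Nadir}) − 18x_{Pike}.
∂π/∂x_{Pike} = 62 − 4x_{Pike} − x_{Nadir} = 0 ⇒ x_{Pike} = 15.5 − 0.25x_{Nadir}.
Similarly x_{Nadir} = 17.75 − 0.25x_{Pike}.
Substituting the second reaction function into the first: x_{Pike} = 15.5 − 0.25(17.75 − 0.25x_{Pike}), which gives 0.9375x_{Pike} = 11.0625 ⇒ x_{Pike} = 11.8.
Then x_{Nadir} = 17.75 − 0.25·11.8 = 14.8.
P_{Pike} = 80 − 2·11.8 − 14.8 = 41.6.
Profit = (41.6 − 18)·11.8 = 278.48.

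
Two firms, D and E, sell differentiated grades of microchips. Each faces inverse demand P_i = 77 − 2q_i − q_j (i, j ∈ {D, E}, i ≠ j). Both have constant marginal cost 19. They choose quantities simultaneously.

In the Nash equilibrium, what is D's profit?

Firm D's profit: π = q_D(77 − 2q_D − q_E) − 19q_D.
∂π/∂q_D = 58 − 4q_D − q_E = 0 ⇒ q_D = 14.5 − 0.25q_E.
By symmetry q_E = q_D; substituting into the reaction function, 1.25q_D = 14.5 and q_D = 11.6.
P_D = 77 − 2·11.6 − 11.6 = 42.2.
Profit = (42.2 − 19)·11.6 = 269.12.

269.12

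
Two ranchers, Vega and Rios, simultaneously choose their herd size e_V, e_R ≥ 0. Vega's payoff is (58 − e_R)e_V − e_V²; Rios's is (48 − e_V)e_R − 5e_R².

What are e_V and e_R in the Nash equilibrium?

Expanding Vega's payoff: 58e_V − e_Re_V − e_V².
∂π/∂e_V = 58 − e_R − 2e_V = 0, so e_V = 29 − 0.5e_R.
Likewise for Rios: e_R = 4.8 − 0.1e_V.
Solving the two reaction functions simultaneously: (1 − (−0.5)(−0.1))e_V = 29 − 0.5·4.8, so 0.95e_V = 26.6 and e_V = 28.
Then e_R = 4.8 − 0.1·28 = 2.

28, 2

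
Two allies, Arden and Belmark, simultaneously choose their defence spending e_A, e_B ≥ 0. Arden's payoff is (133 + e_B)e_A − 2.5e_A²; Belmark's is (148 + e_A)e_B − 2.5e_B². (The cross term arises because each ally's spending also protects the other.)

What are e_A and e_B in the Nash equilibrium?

33.875, 36.375

Expanding Arden's payoff: 133e_A + e_Be_A − 2.5e_A².
∂π/∂e_A = 133 + e_B − 5e_A = 0, so e_A = 26.6 + 0.2e_B.
Likewise for Belmark: e_B = 29.6 + 0.2e_A.
Plugging e_B into Arden's best response: e_A = 26.6 + 0.2(29.6 + 0.2e_A) ⇒ 0.96e_A = 32.52, so e_A = 33.875.
Then e_B = 29.6 + 0.2·33.875 = 36.375.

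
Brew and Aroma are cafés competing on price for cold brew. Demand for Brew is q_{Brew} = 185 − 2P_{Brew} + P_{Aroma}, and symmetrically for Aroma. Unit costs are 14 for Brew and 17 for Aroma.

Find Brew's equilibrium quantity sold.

Brew's profit: π = (P_{Brew} − 14)(185 − 2P_{Brew} + P_{Aroma}).
∂π/∂P_{Brew} = 213 − 4P_{Brew} + P_{Aroma} = 0 ⇒ P_{Brew} = 53.25 + 0.25P_{Aroma}.
Similarly P_{Aroma} = 54.75 + 0.25P_{Brew}.
Solving the two reaction functions simultaneously: (1 − (0.25)(0.25))P_{Brew} = 53.25 + 0.25·54.75, so 0.9375P_{Brew} = 66.9375 and P_{Brew} = 71.4.
Then P_{Aroma} = 54.75 + 0.25·71.4 = 72.6.
q_{Brew} = 185 − 2·71.4 + 72.6 = 114.8.

114.8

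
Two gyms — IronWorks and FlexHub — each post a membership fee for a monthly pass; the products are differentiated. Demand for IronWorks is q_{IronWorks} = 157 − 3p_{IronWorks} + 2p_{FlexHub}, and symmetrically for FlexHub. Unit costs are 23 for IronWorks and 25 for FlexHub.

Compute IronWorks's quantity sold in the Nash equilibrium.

IronWorks's profit: π = (p_{IronWorks} − 23)(157 − 3p_{IronWorks} + 2p_{FlexHub}).
∂π/∂p_{IronWorks} = 226 − 6p_{IronWorks} + 2p_{FlexHub} = 0 ⇒ p_{IronWorks} = 113/3 + (1/3)p_{FlexHub}.
Similarly p_{FlexHub} = 116/3 + (1/3)p_{IronWorks}.
Substituting the second reaction function into the first: p_{IronWorks} = 113/3 + (1/3)(116/3 + (1/3)p_{IronWorks}), which gives (8/9)p_{IronWorks} = 455/9 ⇒ p_{IronWorks} = 56.875.
Then p_{FlexHub} = 116/3 + (1/3)·56.875 = 57.625.
q_{IronWorks} = 157 − 3·56.875 + 2·57.625 = 101.625.

101.625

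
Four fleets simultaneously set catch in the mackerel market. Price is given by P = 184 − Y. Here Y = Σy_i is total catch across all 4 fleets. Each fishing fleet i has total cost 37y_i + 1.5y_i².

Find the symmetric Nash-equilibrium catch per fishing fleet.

A representative fishing fleet's profit is π_i = y_i(184 − Y) − 37y_i − 1.5y_i², with Y = y_i + Σ_{j≠i} y_j.
First-order condition: 147 − 5y_i − Σ_{j≠i} y_j = 0.
Imposing symmetry (y_j = y for all j) turns Σ_{j≠i} y_j into 3y, so 147 = 8y and y = 18.375.

18.375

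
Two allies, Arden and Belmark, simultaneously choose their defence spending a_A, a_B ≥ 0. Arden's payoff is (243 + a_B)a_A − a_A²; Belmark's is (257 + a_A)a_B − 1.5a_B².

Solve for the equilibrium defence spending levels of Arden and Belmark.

Expanding Arden's payoff: 243a_A + a_Ba_A − a_A².
∂π/∂a_A = 243 + a_B − 2a_A = 0, so a_A = 121.5 + 0.5a_B.
Likewise for Belmark: a_B = 257/3 + (1/3)a_A.
Substituting the second reaction function into the first: a_A = 121.5 + 0.5(257/3 + (1/3)a_A), which gives (5/6)a_A = 493/3 ⇒ a_A = 197.2.
Then a_B = 257/3 + (1/3)·197.2 = 151.4.

197.2, 151.4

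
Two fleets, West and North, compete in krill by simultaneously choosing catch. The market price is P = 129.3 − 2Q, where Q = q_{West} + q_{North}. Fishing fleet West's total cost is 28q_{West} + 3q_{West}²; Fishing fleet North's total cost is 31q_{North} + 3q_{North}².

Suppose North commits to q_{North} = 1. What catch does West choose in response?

Fishing fleet West's profit: π = q_{West}(129.3 − 2(q_{West} + q_{North})) − 28q_{West} − 3q_{West}².
∂π/∂q_{West} = 101.3 − 10q_{West} − 2q_{North} = 0, so q_{West} = 10.13 − 0.2q_{North}.
At q_{North} = 1: q_{West} = 10.13 − 0.2·1 = 9.93.

9.93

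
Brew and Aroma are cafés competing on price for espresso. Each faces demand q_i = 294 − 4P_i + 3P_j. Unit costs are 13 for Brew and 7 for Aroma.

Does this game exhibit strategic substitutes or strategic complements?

strategic complements

Brew's profit: π = (P_{Brew} − 13)(294 − 4P_{Brew} + 3P_{Aroma}).
∂π/∂P_{Brew} = 346 − 8P_{Brew} + 3P_{Aroma} = 0 ⇒ P_{Brew} = 43.25 + 0.375P_{Aroma}.
The best-response slope dP_{Brew}/dP_{Aroma} = 0.375 > 0: the reaction function is upward-sloping, so the choices are strategic complements.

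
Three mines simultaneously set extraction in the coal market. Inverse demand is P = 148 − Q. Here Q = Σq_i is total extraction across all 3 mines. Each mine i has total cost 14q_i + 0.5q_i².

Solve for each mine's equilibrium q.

A representative mine's profit is π_i = q_i(148 − Q) − 14q_i − 0.5q_i², with Q = q_i + Σ_{j≠i} q_j.
First-order condition: 134 − 3q_i − Σ_{j≠i} q_j = 0.
Imposing symmetry (q_j = q for all j) turns Σ_{j≠i} q_j into 2q, so 134 = 5q and q = 26.8.

26.8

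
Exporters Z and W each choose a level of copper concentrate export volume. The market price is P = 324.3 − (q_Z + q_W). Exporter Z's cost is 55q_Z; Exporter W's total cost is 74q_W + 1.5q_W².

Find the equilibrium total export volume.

Exporter Z's profit: π = q_Z(324.3 − (q_Z + q_W)) − 55q_Z.
∂π/∂q_Z = 269.3 − 2q_Z − q_W = 0, so q_Z = 134.65 − 0.5q_W.
For W: ∂π/∂q_W = 250.3 − 5q_W − q_Z = 0 ⇒ q_W = 50.06 − 0.2q_Z.
Plugging q_W into Z's best response: q_Z = 134.65 − 0.5(50.06 − 0.2q_Z) ⇒ 0.9q_Z = 109.62, so q_Z = 121.8.
Then q_W = 50.06 − 0.2·121.8 = 25.7.
Total export volume: 121.8 + 25.7 = 147.5.

147.5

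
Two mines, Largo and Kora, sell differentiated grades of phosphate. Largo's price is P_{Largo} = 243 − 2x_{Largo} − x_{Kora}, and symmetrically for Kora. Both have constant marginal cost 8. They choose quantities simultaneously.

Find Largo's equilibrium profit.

4418

Mine Largo's profit: π = x_{Largo}(243 − 2x_{Largo} − x_{Kora}) − 8x_{Largo}.
∂π/∂x_{Largo} = 235 − 4x_{Largo} − x_{Kora} = 0 ⇒ x_{Largo} = 58.75 − 0.25x_{Kora}.
The game is symmetric, so in equilibrium x_{Kora} = x_{Largo}: the reaction function gives 1.25x_{Largo} = 58.75, hence x_{Largo} = 47.
P_{Largo} = 243 − 2·47 − 47 = 102.
Profit = (102 − 8)·47 = 4418.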